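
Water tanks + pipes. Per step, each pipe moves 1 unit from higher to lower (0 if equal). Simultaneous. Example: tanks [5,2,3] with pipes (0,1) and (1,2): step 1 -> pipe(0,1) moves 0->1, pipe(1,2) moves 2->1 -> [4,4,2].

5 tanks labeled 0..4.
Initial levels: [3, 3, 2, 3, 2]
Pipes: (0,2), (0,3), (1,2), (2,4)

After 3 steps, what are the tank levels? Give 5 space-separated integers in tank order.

Answer: 2 2 4 3 2

Derivation:
Step 1: flows [0->2,0=3,1->2,2=4] -> levels [2 2 4 3 2]
Step 2: flows [2->0,3->0,2->1,2->4] -> levels [4 3 1 2 3]
Step 3: flows [0->2,0->3,1->2,4->2] -> levels [2 2 4 3 2]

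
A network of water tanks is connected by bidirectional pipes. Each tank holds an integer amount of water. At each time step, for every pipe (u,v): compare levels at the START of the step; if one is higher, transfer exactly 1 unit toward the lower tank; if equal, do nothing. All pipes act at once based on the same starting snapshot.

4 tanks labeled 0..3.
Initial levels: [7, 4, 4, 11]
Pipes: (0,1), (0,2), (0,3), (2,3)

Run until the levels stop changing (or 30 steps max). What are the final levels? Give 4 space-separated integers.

Answer: 5 7 7 7

Derivation:
Step 1: flows [0->1,0->2,3->0,3->2] -> levels [6 5 6 9]
Step 2: flows [0->1,0=2,3->0,3->2] -> levels [6 6 7 7]
Step 3: flows [0=1,2->0,3->0,2=3] -> levels [8 6 6 6]
Step 4: flows [0->1,0->2,0->3,2=3] -> levels [5 7 7 7]
Step 5: flows [1->0,2->0,3->0,2=3] -> levels [8 6 6 6]
  -> period-2 cycle: step 5 state = step 3 state; never stabilizes
  -> state at step 30: (30-3) mod 2 = 1, same as step 4 -> [5 7 7 7]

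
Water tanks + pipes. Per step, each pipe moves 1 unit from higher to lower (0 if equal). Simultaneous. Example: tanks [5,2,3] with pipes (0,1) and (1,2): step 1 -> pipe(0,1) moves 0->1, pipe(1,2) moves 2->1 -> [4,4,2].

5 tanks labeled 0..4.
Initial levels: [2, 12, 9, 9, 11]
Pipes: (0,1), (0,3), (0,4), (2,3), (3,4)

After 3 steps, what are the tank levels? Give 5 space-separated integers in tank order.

Step 1: flows [1->0,3->0,4->0,2=3,4->3] -> levels [5 11 9 9 9]
Step 2: flows [1->0,3->0,4->0,2=3,3=4] -> levels [8 10 9 8 8]
Step 3: flows [1->0,0=3,0=4,2->3,3=4] -> levels [9 9 8 9 8]

Answer: 9 9 8 9 8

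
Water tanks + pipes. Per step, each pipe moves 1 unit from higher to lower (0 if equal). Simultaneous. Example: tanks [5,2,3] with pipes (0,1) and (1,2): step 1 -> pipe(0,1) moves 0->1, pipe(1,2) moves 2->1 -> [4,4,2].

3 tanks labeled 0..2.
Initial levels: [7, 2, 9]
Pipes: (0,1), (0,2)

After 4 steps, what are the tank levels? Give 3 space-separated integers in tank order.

Answer: 6 6 6

Derivation:
Step 1: flows [0->1,2->0] -> levels [7 3 8]
Step 2: flows [0->1,2->0] -> levels [7 4 7]
Step 3: flows [0->1,0=2] -> levels [6 5 7]
Step 4: flows [0->1,2->0] -> levels [6 6 6]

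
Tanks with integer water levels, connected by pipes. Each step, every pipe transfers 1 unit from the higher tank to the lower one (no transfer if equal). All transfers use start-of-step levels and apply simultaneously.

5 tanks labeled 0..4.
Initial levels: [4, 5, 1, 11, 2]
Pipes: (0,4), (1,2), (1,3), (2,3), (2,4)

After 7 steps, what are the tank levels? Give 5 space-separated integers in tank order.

Step 1: flows [0->4,1->2,3->1,3->2,4->2] -> levels [3 5 4 9 2]
Step 2: flows [0->4,1->2,3->1,3->2,2->4] -> levels [2 5 5 7 4]
Step 3: flows [4->0,1=2,3->1,3->2,2->4] -> levels [3 6 5 5 4]
Step 4: flows [4->0,1->2,1->3,2=3,2->4] -> levels [4 4 5 6 4]
Step 5: flows [0=4,2->1,3->1,3->2,2->4] -> levels [4 6 4 4 5]
Step 6: flows [4->0,1->2,1->3,2=3,4->2] -> levels [5 4 6 5 3]
Step 7: flows [0->4,2->1,3->1,2->3,2->4] -> levels [4 6 3 5 5]

Answer: 4 6 3 5 5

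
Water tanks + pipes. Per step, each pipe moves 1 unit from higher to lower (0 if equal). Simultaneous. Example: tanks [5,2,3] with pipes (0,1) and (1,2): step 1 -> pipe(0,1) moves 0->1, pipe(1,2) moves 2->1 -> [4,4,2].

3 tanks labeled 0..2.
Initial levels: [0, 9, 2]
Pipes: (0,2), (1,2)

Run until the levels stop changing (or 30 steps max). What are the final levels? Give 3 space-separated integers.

Step 1: flows [2->0,1->2] -> levels [1 8 2]
Step 2: flows [2->0,1->2] -> levels [2 7 2]
Step 3: flows [0=2,1->2] -> levels [2 6 3]
Step 4: flows [2->0,1->2] -> levels [3 5 3]
Step 5: flows [0=2,1->2] -> levels [3 4 4]
Step 6: flows [2->0,1=2] -> levels [4 4 3]
Step 7: flows [0->2,1->2] -> levels [3 3 5]
Step 8: flows [2->0,2->1] -> levels [4 4 3]
  -> period-2 cycle: step 8 state = step 6 state; never stabilizes
  -> state at step 30: (30-6) mod 2 = 0, same as step 6 -> [4 4 3]

Answer: 4 4 3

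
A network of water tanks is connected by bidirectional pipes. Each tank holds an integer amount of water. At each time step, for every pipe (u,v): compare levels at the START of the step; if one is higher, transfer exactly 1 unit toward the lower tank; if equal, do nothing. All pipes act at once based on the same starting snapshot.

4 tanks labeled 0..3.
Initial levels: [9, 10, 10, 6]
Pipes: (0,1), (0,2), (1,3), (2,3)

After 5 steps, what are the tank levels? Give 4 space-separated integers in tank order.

Answer: 9 8 8 10

Derivation:
Step 1: flows [1->0,2->0,1->3,2->3] -> levels [11 8 8 8]
Step 2: flows [0->1,0->2,1=3,2=3] -> levels [9 9 9 8]
Step 3: flows [0=1,0=2,1->3,2->3] -> levels [9 8 8 10]
Step 4: flows [0->1,0->2,3->1,3->2] -> levels [7 10 10 8]
Step 5: flows [1->0,2->0,1->3,2->3] -> levels [9 8 8 10]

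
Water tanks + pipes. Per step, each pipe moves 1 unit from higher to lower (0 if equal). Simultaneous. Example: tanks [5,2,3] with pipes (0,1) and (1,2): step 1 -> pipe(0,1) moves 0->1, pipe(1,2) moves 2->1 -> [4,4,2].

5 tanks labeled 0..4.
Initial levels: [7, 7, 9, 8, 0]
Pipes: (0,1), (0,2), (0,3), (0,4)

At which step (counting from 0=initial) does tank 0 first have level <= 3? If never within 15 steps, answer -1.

Answer: -1

Derivation:
Step 1: flows [0=1,2->0,3->0,0->4] -> levels [8 7 8 7 1]
Step 2: flows [0->1,0=2,0->3,0->4] -> levels [5 8 8 8 2]
Step 3: flows [1->0,2->0,3->0,0->4] -> levels [7 7 7 7 3]
Step 4: flows [0=1,0=2,0=3,0->4] -> levels [6 7 7 7 4]
Step 5: flows [1->0,2->0,3->0,0->4] -> levels [8 6 6 6 5]
Step 6: flows [0->1,0->2,0->3,0->4] -> levels [4 7 7 7 6]
Step 7: flows [1->0,2->0,3->0,4->0] -> levels [8 6 6 6 5]
  -> period-2 cycle (repeats step 5); tank 0 never drops to <=3
Tank 0 never reaches <=3 within 15 steps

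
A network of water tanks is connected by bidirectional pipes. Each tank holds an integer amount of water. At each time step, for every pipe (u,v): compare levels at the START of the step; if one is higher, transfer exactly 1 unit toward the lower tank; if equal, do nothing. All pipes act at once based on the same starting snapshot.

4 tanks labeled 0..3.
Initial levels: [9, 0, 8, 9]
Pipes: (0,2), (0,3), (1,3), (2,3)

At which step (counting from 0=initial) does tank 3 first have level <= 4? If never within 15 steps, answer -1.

Answer: -1

Derivation:
Step 1: flows [0->2,0=3,3->1,3->2] -> levels [8 1 10 7]
Step 2: flows [2->0,0->3,3->1,2->3] -> levels [8 2 8 8]
Step 3: flows [0=2,0=3,3->1,2=3] -> levels [8 3 8 7]
Step 4: flows [0=2,0->3,3->1,2->3] -> levels [7 4 7 8]
Step 5: flows [0=2,3->0,3->1,3->2] -> levels [8 5 8 5]
Step 6: flows [0=2,0->3,1=3,2->3] -> levels [7 5 7 7]
Step 7: flows [0=2,0=3,3->1,2=3] -> levels [7 6 7 6]
Step 8: flows [0=2,0->3,1=3,2->3] -> levels [6 6 6 8]
Step 9: flows [0=2,3->0,3->1,3->2] -> levels [7 7 7 5]
Step 10: flows [0=2,0->3,1->3,2->3] -> levels [6 6 6 8]
  -> period-2 cycle (repeats step 8); tank 3 never drops to <=4
Tank 3 never reaches <=4 within 15 steps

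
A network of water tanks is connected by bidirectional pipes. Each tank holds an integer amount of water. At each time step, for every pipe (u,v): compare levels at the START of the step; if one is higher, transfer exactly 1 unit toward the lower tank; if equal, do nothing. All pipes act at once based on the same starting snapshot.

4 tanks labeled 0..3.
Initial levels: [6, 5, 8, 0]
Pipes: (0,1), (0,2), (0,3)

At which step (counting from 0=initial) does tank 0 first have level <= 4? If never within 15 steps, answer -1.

Step 1: flows [0->1,2->0,0->3] -> levels [5 6 7 1]
Step 2: flows [1->0,2->0,0->3] -> levels [6 5 6 2]
Step 3: flows [0->1,0=2,0->3] -> levels [4 6 6 3]
Tank 0 first reaches <=4 at step 3

Answer: 3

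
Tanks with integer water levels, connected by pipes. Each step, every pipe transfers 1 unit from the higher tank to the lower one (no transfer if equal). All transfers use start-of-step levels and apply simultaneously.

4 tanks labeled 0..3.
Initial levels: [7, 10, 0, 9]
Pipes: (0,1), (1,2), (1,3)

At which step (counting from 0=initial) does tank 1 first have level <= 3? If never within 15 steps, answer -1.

Step 1: flows [1->0,1->2,1->3] -> levels [8 7 1 10]
Step 2: flows [0->1,1->2,3->1] -> levels [7 8 2 9]
Step 3: flows [1->0,1->2,3->1] -> levels [8 7 3 8]
Step 4: flows [0->1,1->2,3->1] -> levels [7 8 4 7]
Step 5: flows [1->0,1->2,1->3] -> levels [8 5 5 8]
Step 6: flows [0->1,1=2,3->1] -> levels [7 7 5 7]
Step 7: flows [0=1,1->2,1=3] -> levels [7 6 6 7]
Step 8: flows [0->1,1=2,3->1] -> levels [6 8 6 6]
Step 9: flows [1->0,1->2,1->3] -> levels [7 5 7 7]
Step 10: flows [0->1,2->1,3->1] -> levels [6 8 6 6]
  -> period-2 cycle (repeats step 8); tank 1 never drops to <=3
Tank 1 never reaches <=3 within 15 steps

Answer: -1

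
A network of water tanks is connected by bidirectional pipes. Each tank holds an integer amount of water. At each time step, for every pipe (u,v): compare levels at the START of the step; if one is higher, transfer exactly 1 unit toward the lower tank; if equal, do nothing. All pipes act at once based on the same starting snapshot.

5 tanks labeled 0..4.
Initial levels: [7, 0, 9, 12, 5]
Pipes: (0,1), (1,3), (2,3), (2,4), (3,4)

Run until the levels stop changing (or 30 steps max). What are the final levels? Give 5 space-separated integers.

Step 1: flows [0->1,3->1,3->2,2->4,3->4] -> levels [6 2 9 9 7]
Step 2: flows [0->1,3->1,2=3,2->4,3->4] -> levels [5 4 8 7 9]
Step 3: flows [0->1,3->1,2->3,4->2,4->3] -> levels [4 6 8 8 7]
Step 4: flows [1->0,3->1,2=3,2->4,3->4] -> levels [5 6 7 6 9]
Step 5: flows [1->0,1=3,2->3,4->2,4->3] -> levels [6 5 7 8 7]
Step 6: flows [0->1,3->1,3->2,2=4,3->4] -> levels [5 7 8 5 8]
Step 7: flows [1->0,1->3,2->3,2=4,4->3] -> levels [6 5 7 8 7]
  -> period-2 cycle: step 7 state = step 5 state; never stabilizes
  -> state at step 30: (30-5) mod 2 = 1, same as step 6 -> [5 7 8 5 8]

Answer: 5 7 8 5 8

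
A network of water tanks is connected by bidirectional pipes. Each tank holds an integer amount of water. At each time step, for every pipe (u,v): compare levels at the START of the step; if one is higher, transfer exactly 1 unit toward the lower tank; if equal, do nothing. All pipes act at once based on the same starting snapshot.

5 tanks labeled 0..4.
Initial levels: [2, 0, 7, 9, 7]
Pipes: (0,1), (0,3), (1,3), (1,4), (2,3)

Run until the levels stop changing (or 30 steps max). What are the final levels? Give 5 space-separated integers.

Step 1: flows [0->1,3->0,3->1,4->1,3->2] -> levels [2 3 8 6 6]
Step 2: flows [1->0,3->0,3->1,4->1,2->3] -> levels [4 4 7 5 5]
Step 3: flows [0=1,3->0,3->1,4->1,2->3] -> levels [5 6 6 4 4]
Step 4: flows [1->0,0->3,1->3,1->4,2->3] -> levels [5 3 5 7 5]
Step 5: flows [0->1,3->0,3->1,4->1,3->2] -> levels [5 6 6 4 4]
  -> period-2 cycle: step 5 state = step 3 state; never stabilizes
  -> state at step 30: (30-3) mod 2 = 1, same as step 4 -> [5 3 5 7 5]

Answer: 5 3 5 7 5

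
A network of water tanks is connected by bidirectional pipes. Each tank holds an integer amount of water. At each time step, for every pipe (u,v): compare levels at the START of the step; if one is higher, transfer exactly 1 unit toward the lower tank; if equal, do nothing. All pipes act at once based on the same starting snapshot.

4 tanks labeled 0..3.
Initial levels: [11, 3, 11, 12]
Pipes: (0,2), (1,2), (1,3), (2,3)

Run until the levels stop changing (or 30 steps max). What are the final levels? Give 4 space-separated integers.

Answer: 10 9 8 10

Derivation:
Step 1: flows [0=2,2->1,3->1,3->2] -> levels [11 5 11 10]
Step 2: flows [0=2,2->1,3->1,2->3] -> levels [11 7 9 10]
Step 3: flows [0->2,2->1,3->1,3->2] -> levels [10 9 10 8]
Step 4: flows [0=2,2->1,1->3,2->3] -> levels [10 9 8 10]
Step 5: flows [0->2,1->2,3->1,3->2] -> levels [9 9 11 8]
Step 6: flows [2->0,2->1,1->3,2->3] -> levels [10 9 8 10]
  -> period-2 cycle: step 6 state = step 4 state; never stabilizes
  -> state at step 30: (30-4) mod 2 = 0, same as step 4 -> [10 9 8 10]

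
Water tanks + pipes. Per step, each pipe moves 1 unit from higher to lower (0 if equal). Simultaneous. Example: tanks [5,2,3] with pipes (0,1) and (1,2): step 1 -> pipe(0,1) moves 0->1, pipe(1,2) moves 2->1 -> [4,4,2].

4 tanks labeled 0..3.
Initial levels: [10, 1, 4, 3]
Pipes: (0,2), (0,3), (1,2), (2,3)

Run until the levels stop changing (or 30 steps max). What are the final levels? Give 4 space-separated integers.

Step 1: flows [0->2,0->3,2->1,2->3] -> levels [8 2 3 5]
Step 2: flows [0->2,0->3,2->1,3->2] -> levels [6 3 4 5]
Step 3: flows [0->2,0->3,2->1,3->2] -> levels [4 4 5 5]
Step 4: flows [2->0,3->0,2->1,2=3] -> levels [6 5 3 4]
Step 5: flows [0->2,0->3,1->2,3->2] -> levels [4 4 6 4]
Step 6: flows [2->0,0=3,2->1,2->3] -> levels [5 5 3 5]
Step 7: flows [0->2,0=3,1->2,3->2] -> levels [4 4 6 4]
  -> period-2 cycle: step 7 state = step 5 state; never stabilizes
  -> state at step 30: (30-5) mod 2 = 1, same as step 6 -> [5 5 3 5]

Answer: 5 5 3 5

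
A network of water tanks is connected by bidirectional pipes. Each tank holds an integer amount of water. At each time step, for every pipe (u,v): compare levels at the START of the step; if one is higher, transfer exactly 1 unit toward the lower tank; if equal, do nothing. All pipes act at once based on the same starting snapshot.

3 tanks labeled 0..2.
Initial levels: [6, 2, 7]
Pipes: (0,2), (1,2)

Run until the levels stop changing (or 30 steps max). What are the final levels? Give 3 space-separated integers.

Answer: 5 5 5

Derivation:
Step 1: flows [2->0,2->1] -> levels [7 3 5]
Step 2: flows [0->2,2->1] -> levels [6 4 5]
Step 3: flows [0->2,2->1] -> levels [5 5 5]
Step 4: flows [0=2,1=2] -> levels [5 5 5]
  -> stable (no change)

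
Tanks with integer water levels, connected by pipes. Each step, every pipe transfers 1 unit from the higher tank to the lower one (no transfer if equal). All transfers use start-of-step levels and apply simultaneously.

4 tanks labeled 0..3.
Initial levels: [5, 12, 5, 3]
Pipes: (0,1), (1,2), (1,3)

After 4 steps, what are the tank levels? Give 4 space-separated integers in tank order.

Answer: 7 4 7 7

Derivation:
Step 1: flows [1->0,1->2,1->3] -> levels [6 9 6 4]
Step 2: flows [1->0,1->2,1->3] -> levels [7 6 7 5]
Step 3: flows [0->1,2->1,1->3] -> levels [6 7 6 6]
Step 4: flows [1->0,1->2,1->3] -> levels [7 4 7 7]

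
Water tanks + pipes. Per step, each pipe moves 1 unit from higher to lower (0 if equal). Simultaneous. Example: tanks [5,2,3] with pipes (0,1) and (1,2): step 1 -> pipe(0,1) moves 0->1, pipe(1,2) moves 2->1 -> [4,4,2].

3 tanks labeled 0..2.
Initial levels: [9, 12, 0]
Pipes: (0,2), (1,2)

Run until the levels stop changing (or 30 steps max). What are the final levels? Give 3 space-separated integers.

Answer: 7 7 7

Derivation:
Step 1: flows [0->2,1->2] -> levels [8 11 2]
Step 2: flows [0->2,1->2] -> levels [7 10 4]
Step 3: flows [0->2,1->2] -> levels [6 9 6]
Step 4: flows [0=2,1->2] -> levels [6 8 7]
Step 5: flows [2->0,1->2] -> levels [7 7 7]
Step 6: flows [0=2,1=2] -> levels [7 7 7]
  -> stable (no change)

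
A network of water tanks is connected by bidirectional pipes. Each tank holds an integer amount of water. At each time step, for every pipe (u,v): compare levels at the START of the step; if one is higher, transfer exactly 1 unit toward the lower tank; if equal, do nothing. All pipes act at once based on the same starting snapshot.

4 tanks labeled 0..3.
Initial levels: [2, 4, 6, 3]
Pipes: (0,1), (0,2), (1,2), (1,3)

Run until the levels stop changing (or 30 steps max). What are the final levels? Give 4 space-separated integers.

Step 1: flows [1->0,2->0,2->1,1->3] -> levels [4 3 4 4]
Step 2: flows [0->1,0=2,2->1,3->1] -> levels [3 6 3 3]
Step 3: flows [1->0,0=2,1->2,1->3] -> levels [4 3 4 4]
  -> period-2 cycle: step 3 state = step 1 state; never stabilizes
  -> state at step 30: (30-1) mod 2 = 1, same as step 2 -> [3 6 3 3]

Answer: 3 6 3 3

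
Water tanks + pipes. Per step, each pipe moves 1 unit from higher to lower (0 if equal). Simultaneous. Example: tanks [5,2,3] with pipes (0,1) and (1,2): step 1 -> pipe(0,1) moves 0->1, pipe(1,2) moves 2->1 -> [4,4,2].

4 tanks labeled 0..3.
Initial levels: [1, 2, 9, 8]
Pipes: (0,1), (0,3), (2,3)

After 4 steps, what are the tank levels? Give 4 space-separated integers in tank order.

Answer: 4 3 7 6

Derivation:
Step 1: flows [1->0,3->0,2->3] -> levels [3 1 8 8]
Step 2: flows [0->1,3->0,2=3] -> levels [3 2 8 7]
Step 3: flows [0->1,3->0,2->3] -> levels [3 3 7 7]
Step 4: flows [0=1,3->0,2=3] -> levels [4 3 7 6]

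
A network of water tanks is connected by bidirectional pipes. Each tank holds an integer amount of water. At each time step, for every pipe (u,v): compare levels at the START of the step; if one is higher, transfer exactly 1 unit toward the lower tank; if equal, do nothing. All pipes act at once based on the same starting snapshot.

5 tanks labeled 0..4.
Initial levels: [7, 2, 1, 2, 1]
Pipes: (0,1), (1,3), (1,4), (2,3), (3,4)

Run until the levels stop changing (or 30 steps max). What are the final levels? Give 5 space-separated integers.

Step 1: flows [0->1,1=3,1->4,3->2,3->4] -> levels [6 2 2 0 3]
Step 2: flows [0->1,1->3,4->1,2->3,4->3] -> levels [5 3 1 3 1]
Step 3: flows [0->1,1=3,1->4,3->2,3->4] -> levels [4 3 2 1 3]
Step 4: flows [0->1,1->3,1=4,2->3,4->3] -> levels [3 3 1 4 2]
Step 5: flows [0=1,3->1,1->4,3->2,3->4] -> levels [3 3 2 1 4]
Step 6: flows [0=1,1->3,4->1,2->3,4->3] -> levels [3 3 1 4 2]
  -> period-2 cycle: step 6 state = step 4 state; never stabilizes
  -> state at step 30: (30-4) mod 2 = 0, same as step 4 -> [3 3 1 4 2]

Answer: 3 3 1 4 2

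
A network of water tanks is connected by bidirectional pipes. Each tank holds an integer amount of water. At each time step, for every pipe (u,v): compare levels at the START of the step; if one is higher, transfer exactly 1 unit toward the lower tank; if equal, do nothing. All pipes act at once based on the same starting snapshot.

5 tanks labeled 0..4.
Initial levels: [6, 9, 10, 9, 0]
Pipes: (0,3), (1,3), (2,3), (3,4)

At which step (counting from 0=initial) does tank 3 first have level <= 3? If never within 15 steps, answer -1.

Step 1: flows [3->0,1=3,2->3,3->4] -> levels [7 9 9 8 1]
Step 2: flows [3->0,1->3,2->3,3->4] -> levels [8 8 8 8 2]
Step 3: flows [0=3,1=3,2=3,3->4] -> levels [8 8 8 7 3]
Step 4: flows [0->3,1->3,2->3,3->4] -> levels [7 7 7 9 4]
Step 5: flows [3->0,3->1,3->2,3->4] -> levels [8 8 8 5 5]
Step 6: flows [0->3,1->3,2->3,3=4] -> levels [7 7 7 8 5]
Step 7: flows [3->0,3->1,3->2,3->4] -> levels [8 8 8 4 6]
Step 8: flows [0->3,1->3,2->3,4->3] -> levels [7 7 7 8 5]
  -> period-2 cycle (repeats step 6); tank 3 never drops to <=3
Tank 3 never reaches <=3 within 15 steps

Answer: -1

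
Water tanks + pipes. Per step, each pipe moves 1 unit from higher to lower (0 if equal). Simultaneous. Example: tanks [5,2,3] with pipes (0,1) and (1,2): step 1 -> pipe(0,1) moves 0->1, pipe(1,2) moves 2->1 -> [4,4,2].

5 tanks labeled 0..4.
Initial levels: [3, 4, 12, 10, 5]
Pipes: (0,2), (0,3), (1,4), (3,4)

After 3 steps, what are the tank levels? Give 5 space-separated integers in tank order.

Step 1: flows [2->0,3->0,4->1,3->4] -> levels [5 5 11 8 5]
Step 2: flows [2->0,3->0,1=4,3->4] -> levels [7 5 10 6 6]
Step 3: flows [2->0,0->3,4->1,3=4] -> levels [7 6 9 7 5]

Answer: 7 6 9 7 5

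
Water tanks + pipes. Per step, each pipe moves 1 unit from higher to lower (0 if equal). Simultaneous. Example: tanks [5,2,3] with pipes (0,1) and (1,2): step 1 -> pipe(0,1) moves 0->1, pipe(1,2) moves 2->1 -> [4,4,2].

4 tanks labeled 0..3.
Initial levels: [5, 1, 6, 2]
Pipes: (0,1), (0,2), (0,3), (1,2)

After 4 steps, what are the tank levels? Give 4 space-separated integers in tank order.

Answer: 2 4 4 4

Derivation:
Step 1: flows [0->1,2->0,0->3,2->1] -> levels [4 3 4 3]
Step 2: flows [0->1,0=2,0->3,2->1] -> levels [2 5 3 4]
Step 3: flows [1->0,2->0,3->0,1->2] -> levels [5 3 3 3]
Step 4: flows [0->1,0->2,0->3,1=2] -> levels [2 4 4 4]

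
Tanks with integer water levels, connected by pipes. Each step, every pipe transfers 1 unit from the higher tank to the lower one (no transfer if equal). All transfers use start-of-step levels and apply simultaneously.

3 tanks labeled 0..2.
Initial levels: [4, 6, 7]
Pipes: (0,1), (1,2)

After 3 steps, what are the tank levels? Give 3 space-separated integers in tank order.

Step 1: flows [1->0,2->1] -> levels [5 6 6]
Step 2: flows [1->0,1=2] -> levels [6 5 6]
Step 3: flows [0->1,2->1] -> levels [5 7 5]

Answer: 5 7 5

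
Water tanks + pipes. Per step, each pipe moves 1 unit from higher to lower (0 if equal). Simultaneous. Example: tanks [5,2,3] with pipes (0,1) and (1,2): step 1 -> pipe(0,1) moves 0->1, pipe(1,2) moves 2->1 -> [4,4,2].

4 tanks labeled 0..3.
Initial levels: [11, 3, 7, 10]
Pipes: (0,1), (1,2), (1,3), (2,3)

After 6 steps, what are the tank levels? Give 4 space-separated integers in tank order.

Step 1: flows [0->1,2->1,3->1,3->2] -> levels [10 6 7 8]
Step 2: flows [0->1,2->1,3->1,3->2] -> levels [9 9 7 6]
Step 3: flows [0=1,1->2,1->3,2->3] -> levels [9 7 7 8]
Step 4: flows [0->1,1=2,3->1,3->2] -> levels [8 9 8 6]
Step 5: flows [1->0,1->2,1->3,2->3] -> levels [9 6 8 8]
Step 6: flows [0->1,2->1,3->1,2=3] -> levels [8 9 7 7]

Answer: 8 9 7 7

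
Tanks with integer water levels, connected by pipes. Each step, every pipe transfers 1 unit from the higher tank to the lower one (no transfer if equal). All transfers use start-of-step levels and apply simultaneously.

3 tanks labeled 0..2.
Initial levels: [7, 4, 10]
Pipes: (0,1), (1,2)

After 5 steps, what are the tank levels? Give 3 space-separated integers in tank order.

Step 1: flows [0->1,2->1] -> levels [6 6 9]
Step 2: flows [0=1,2->1] -> levels [6 7 8]
Step 3: flows [1->0,2->1] -> levels [7 7 7]
Step 4: flows [0=1,1=2] -> levels [7 7 7]
  -> stable; steps 5..5 unchanged -> [7 7 7]

Answer: 7 7 7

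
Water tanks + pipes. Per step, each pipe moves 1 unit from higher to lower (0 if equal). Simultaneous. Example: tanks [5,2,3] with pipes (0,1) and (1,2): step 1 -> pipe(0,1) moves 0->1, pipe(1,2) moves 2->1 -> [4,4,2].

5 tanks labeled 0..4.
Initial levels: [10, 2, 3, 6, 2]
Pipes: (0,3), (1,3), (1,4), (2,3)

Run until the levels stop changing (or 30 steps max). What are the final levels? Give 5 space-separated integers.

Step 1: flows [0->3,3->1,1=4,3->2] -> levels [9 3 4 5 2]
Step 2: flows [0->3,3->1,1->4,3->2] -> levels [8 3 5 4 3]
Step 3: flows [0->3,3->1,1=4,2->3] -> levels [7 4 4 5 3]
Step 4: flows [0->3,3->1,1->4,3->2] -> levels [6 4 5 4 4]
Step 5: flows [0->3,1=3,1=4,2->3] -> levels [5 4 4 6 4]
Step 6: flows [3->0,3->1,1=4,3->2] -> levels [6 5 5 3 4]
Step 7: flows [0->3,1->3,1->4,2->3] -> levels [5 3 4 6 5]
Step 8: flows [3->0,3->1,4->1,3->2] -> levels [6 5 5 3 4]
  -> period-2 cycle: step 8 state = step 6 state; never stabilizes
  -> state at step 30: (30-6) mod 2 = 0, same as step 6 -> [6 5 5 3 4]

Answer: 6 5 5 3 4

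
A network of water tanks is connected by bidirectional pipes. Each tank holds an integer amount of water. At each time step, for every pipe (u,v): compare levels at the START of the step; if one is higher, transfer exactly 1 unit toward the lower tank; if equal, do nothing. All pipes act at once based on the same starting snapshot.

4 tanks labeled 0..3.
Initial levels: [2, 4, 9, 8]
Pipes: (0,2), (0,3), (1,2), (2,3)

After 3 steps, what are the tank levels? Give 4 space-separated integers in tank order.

Answer: 5 5 8 5

Derivation:
Step 1: flows [2->0,3->0,2->1,2->3] -> levels [4 5 6 8]
Step 2: flows [2->0,3->0,2->1,3->2] -> levels [6 6 5 6]
Step 3: flows [0->2,0=3,1->2,3->2] -> levels [5 5 8 5]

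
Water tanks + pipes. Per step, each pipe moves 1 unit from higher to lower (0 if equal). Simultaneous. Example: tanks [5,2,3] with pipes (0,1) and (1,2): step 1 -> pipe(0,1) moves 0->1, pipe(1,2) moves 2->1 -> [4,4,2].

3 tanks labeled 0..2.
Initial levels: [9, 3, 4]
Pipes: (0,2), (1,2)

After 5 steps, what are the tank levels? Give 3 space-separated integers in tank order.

Step 1: flows [0->2,2->1] -> levels [8 4 4]
Step 2: flows [0->2,1=2] -> levels [7 4 5]
Step 3: flows [0->2,2->1] -> levels [6 5 5]
Step 4: flows [0->2,1=2] -> levels [5 5 6]
Step 5: flows [2->0,2->1] -> levels [6 6 4]

Answer: 6 6 4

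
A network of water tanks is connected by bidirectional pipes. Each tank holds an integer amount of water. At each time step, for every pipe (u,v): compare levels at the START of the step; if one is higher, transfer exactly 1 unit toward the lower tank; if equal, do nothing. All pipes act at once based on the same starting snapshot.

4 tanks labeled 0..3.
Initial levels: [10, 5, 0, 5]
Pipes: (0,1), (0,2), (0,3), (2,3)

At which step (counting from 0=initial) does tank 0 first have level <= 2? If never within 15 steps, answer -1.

Step 1: flows [0->1,0->2,0->3,3->2] -> levels [7 6 2 5]
Step 2: flows [0->1,0->2,0->3,3->2] -> levels [4 7 4 5]
Step 3: flows [1->0,0=2,3->0,3->2] -> levels [6 6 5 3]
Step 4: flows [0=1,0->2,0->3,2->3] -> levels [4 6 5 5]
Step 5: flows [1->0,2->0,3->0,2=3] -> levels [7 5 4 4]
Step 6: flows [0->1,0->2,0->3,2=3] -> levels [4 6 5 5]
  -> period-2 cycle (repeats step 4); tank 0 never drops to <=2
Tank 0 never reaches <=2 within 15 steps

Answer: -1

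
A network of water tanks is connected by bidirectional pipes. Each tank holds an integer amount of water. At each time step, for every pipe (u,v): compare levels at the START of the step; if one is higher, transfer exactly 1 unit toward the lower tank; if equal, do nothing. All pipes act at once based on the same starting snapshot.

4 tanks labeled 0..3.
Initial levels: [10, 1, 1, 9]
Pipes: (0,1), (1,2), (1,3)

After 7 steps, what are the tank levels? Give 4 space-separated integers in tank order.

Answer: 6 4 5 6

Derivation:
Step 1: flows [0->1,1=2,3->1] -> levels [9 3 1 8]
Step 2: flows [0->1,1->2,3->1] -> levels [8 4 2 7]
Step 3: flows [0->1,1->2,3->1] -> levels [7 5 3 6]
Step 4: flows [0->1,1->2,3->1] -> levels [6 6 4 5]
Step 5: flows [0=1,1->2,1->3] -> levels [6 4 5 6]
Step 6: flows [0->1,2->1,3->1] -> levels [5 7 4 5]
Step 7: flows [1->0,1->2,1->3] -> levels [6 4 5 6]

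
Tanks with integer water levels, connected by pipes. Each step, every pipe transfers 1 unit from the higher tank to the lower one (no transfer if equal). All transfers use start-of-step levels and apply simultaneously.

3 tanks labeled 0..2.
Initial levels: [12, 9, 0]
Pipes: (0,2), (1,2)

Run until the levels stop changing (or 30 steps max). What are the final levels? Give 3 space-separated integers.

Step 1: flows [0->2,1->2] -> levels [11 8 2]
Step 2: flows [0->2,1->2] -> levels [10 7 4]
Step 3: flows [0->2,1->2] -> levels [9 6 6]
Step 4: flows [0->2,1=2] -> levels [8 6 7]
Step 5: flows [0->2,2->1] -> levels [7 7 7]
Step 6: flows [0=2,1=2] -> levels [7 7 7]
  -> stable (no change)

Answer: 7 7 7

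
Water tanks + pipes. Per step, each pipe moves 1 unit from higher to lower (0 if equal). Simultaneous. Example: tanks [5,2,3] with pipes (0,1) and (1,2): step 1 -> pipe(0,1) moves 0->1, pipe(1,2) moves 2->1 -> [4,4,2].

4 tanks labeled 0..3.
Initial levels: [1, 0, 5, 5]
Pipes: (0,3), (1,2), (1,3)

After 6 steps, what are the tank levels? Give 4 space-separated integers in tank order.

Step 1: flows [3->0,2->1,3->1] -> levels [2 2 4 3]
Step 2: flows [3->0,2->1,3->1] -> levels [3 4 3 1]
Step 3: flows [0->3,1->2,1->3] -> levels [2 2 4 3]
  -> period-2 cycle: step 3 state = step 1 state
  -> state at step 6: (6-1) mod 2 = 1, same as step 2 -> [3 4 3 1]

Answer: 3 4 3 1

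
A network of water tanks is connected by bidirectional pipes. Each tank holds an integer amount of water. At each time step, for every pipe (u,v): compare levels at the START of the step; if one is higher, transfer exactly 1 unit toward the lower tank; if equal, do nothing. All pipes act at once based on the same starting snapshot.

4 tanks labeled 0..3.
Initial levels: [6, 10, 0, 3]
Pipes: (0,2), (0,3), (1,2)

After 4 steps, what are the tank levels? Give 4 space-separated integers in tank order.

Answer: 3 6 6 4

Derivation:
Step 1: flows [0->2,0->3,1->2] -> levels [4 9 2 4]
Step 2: flows [0->2,0=3,1->2] -> levels [3 8 4 4]
Step 3: flows [2->0,3->0,1->2] -> levels [5 7 4 3]
Step 4: flows [0->2,0->3,1->2] -> levels [3 6 6 4]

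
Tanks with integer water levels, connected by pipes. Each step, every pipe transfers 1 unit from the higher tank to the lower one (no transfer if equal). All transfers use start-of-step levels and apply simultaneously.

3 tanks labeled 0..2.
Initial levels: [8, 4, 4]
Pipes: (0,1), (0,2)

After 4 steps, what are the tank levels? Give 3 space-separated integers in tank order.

Answer: 4 6 6

Derivation:
Step 1: flows [0->1,0->2] -> levels [6 5 5]
Step 2: flows [0->1,0->2] -> levels [4 6 6]
Step 3: flows [1->0,2->0] -> levels [6 5 5]
  -> period-2 cycle: step 3 state = step 1 state
  -> state at step 4: (4-1) mod 2 = 1, same as step 2 -> [4 6 6]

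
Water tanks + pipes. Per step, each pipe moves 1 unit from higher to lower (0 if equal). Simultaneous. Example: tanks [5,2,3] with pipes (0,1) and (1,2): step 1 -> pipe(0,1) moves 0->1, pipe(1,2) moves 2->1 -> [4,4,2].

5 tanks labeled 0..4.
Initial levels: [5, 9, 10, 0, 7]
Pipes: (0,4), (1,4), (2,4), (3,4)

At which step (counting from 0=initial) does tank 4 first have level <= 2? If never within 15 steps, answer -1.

Step 1: flows [4->0,1->4,2->4,4->3] -> levels [6 8 9 1 7]
Step 2: flows [4->0,1->4,2->4,4->3] -> levels [7 7 8 2 7]
Step 3: flows [0=4,1=4,2->4,4->3] -> levels [7 7 7 3 7]
Step 4: flows [0=4,1=4,2=4,4->3] -> levels [7 7 7 4 6]
Step 5: flows [0->4,1->4,2->4,4->3] -> levels [6 6 6 5 8]
Step 6: flows [4->0,4->1,4->2,4->3] -> levels [7 7 7 6 4]
Step 7: flows [0->4,1->4,2->4,3->4] -> levels [6 6 6 5 8]
  -> period-2 cycle (repeats step 5); tank 4 never drops to <=2
Tank 4 never reaches <=2 within 15 steps

Answer: -1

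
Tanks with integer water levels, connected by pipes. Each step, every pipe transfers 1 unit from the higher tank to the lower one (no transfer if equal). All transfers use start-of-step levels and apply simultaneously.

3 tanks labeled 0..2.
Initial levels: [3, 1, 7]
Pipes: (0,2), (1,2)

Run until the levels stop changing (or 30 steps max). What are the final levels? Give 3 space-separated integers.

Step 1: flows [2->0,2->1] -> levels [4 2 5]
Step 2: flows [2->0,2->1] -> levels [5 3 3]
Step 3: flows [0->2,1=2] -> levels [4 3 4]
Step 4: flows [0=2,2->1] -> levels [4 4 3]
Step 5: flows [0->2,1->2] -> levels [3 3 5]
Step 6: flows [2->0,2->1] -> levels [4 4 3]
  -> period-2 cycle: step 6 state = step 4 state; never stabilizes
  -> state at step 30: (30-4) mod 2 = 0, same as step 4 -> [4 4 3]

Answer: 4 4 3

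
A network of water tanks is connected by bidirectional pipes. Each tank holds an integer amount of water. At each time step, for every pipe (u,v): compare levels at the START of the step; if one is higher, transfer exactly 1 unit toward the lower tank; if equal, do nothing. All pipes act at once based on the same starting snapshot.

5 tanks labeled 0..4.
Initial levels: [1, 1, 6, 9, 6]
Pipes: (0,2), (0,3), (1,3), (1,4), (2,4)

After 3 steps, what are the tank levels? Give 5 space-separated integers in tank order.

Answer: 4 4 5 5 5

Derivation:
Step 1: flows [2->0,3->0,3->1,4->1,2=4] -> levels [3 3 5 7 5]
Step 2: flows [2->0,3->0,3->1,4->1,2=4] -> levels [5 5 4 5 4]
Step 3: flows [0->2,0=3,1=3,1->4,2=4] -> levels [4 4 5 5 5]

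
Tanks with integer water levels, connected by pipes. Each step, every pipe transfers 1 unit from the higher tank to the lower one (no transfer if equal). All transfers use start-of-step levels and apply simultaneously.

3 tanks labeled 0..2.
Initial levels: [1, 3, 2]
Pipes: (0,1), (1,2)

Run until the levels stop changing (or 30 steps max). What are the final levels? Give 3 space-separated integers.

Answer: 1 3 2

Derivation:
Step 1: flows [1->0,1->2] -> levels [2 1 3]
Step 2: flows [0->1,2->1] -> levels [1 3 2]
  -> period-2 cycle: step 2 state = step 0 state; never stabilizes
  -> state at step 30: (30-0) mod 2 = 0, same as step 0 -> [1 3 2]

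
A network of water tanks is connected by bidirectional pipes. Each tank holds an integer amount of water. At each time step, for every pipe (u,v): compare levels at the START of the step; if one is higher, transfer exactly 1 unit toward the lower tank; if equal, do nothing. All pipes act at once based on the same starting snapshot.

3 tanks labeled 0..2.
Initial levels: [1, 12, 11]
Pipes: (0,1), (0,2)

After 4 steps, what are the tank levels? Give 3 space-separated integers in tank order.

Answer: 9 8 7

Derivation:
Step 1: flows [1->0,2->0] -> levels [3 11 10]
Step 2: flows [1->0,2->0] -> levels [5 10 9]
Step 3: flows [1->0,2->0] -> levels [7 9 8]
Step 4: flows [1->0,2->0] -> levels [9 8 7]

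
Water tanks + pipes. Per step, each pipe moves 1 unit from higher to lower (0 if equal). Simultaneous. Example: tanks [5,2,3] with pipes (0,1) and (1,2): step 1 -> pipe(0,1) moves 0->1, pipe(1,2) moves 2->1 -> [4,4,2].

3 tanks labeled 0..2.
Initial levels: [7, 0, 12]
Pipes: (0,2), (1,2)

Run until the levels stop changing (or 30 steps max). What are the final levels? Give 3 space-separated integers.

Answer: 7 7 5

Derivation:
Step 1: flows [2->0,2->1] -> levels [8 1 10]
Step 2: flows [2->0,2->1] -> levels [9 2 8]
Step 3: flows [0->2,2->1] -> levels [8 3 8]
Step 4: flows [0=2,2->1] -> levels [8 4 7]
Step 5: flows [0->2,2->1] -> levels [7 5 7]
Step 6: flows [0=2,2->1] -> levels [7 6 6]
Step 7: flows [0->2,1=2] -> levels [6 6 7]
Step 8: flows [2->0,2->1] -> levels [7 7 5]
Step 9: flows [0->2,1->2] -> levels [6 6 7]
  -> period-2 cycle: step 9 state = step 7 state; never stabilizes
  -> state at step 30: (30-7) mod 2 = 1, same as step 8 -> [7 7 5]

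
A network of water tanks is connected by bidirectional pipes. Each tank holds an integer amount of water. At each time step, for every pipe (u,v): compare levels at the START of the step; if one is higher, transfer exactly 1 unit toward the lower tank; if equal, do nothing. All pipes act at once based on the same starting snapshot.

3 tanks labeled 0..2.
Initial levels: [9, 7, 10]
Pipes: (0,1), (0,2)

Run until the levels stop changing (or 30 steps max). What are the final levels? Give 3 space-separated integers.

Step 1: flows [0->1,2->0] -> levels [9 8 9]
Step 2: flows [0->1,0=2] -> levels [8 9 9]
Step 3: flows [1->0,2->0] -> levels [10 8 8]
Step 4: flows [0->1,0->2] -> levels [8 9 9]
  -> period-2 cycle: step 4 state = step 2 state; never stabilizes
  -> state at step 30: (30-2) mod 2 = 0, same as step 2 -> [8 9 9]

Answer: 8 9 9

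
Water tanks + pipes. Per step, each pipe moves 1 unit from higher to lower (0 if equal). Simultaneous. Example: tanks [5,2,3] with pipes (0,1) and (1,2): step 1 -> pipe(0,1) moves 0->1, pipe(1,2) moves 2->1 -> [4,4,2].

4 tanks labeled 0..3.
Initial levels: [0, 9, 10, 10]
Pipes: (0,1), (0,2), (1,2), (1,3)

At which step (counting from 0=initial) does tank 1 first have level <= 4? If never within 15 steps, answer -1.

Answer: -1

Derivation:
Step 1: flows [1->0,2->0,2->1,3->1] -> levels [2 10 8 9]
Step 2: flows [1->0,2->0,1->2,1->3] -> levels [4 7 8 10]
Step 3: flows [1->0,2->0,2->1,3->1] -> levels [6 8 6 9]
Step 4: flows [1->0,0=2,1->2,3->1] -> levels [7 7 7 8]
Step 5: flows [0=1,0=2,1=2,3->1] -> levels [7 8 7 7]
Step 6: flows [1->0,0=2,1->2,1->3] -> levels [8 5 8 8]
Step 7: flows [0->1,0=2,2->1,3->1] -> levels [7 8 7 7]
  -> period-2 cycle (repeats step 5); tank 1 never drops to <=4
Tank 1 never reaches <=4 within 15 steps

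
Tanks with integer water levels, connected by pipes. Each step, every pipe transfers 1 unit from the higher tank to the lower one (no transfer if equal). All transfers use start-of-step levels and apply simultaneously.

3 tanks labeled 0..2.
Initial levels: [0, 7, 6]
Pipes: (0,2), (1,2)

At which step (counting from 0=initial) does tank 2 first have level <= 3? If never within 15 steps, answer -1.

Answer: 6

Derivation:
Step 1: flows [2->0,1->2] -> levels [1 6 6]
Step 2: flows [2->0,1=2] -> levels [2 6 5]
Step 3: flows [2->0,1->2] -> levels [3 5 5]
Step 4: flows [2->0,1=2] -> levels [4 5 4]
Step 5: flows [0=2,1->2] -> levels [4 4 5]
Step 6: flows [2->0,2->1] -> levels [5 5 3]
Tank 2 first reaches <=3 at step 6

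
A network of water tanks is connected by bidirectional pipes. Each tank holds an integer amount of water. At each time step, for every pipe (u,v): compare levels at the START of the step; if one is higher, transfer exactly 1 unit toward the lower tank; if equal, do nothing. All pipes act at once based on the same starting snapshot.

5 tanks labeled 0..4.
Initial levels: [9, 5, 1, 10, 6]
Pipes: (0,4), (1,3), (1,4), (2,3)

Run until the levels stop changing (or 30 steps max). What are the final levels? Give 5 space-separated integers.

Step 1: flows [0->4,3->1,4->1,3->2] -> levels [8 7 2 8 6]
Step 2: flows [0->4,3->1,1->4,3->2] -> levels [7 7 3 6 8]
Step 3: flows [4->0,1->3,4->1,3->2] -> levels [8 7 4 6 6]
Step 4: flows [0->4,1->3,1->4,3->2] -> levels [7 5 5 6 8]
Step 5: flows [4->0,3->1,4->1,3->2] -> levels [8 7 6 4 6]
Step 6: flows [0->4,1->3,1->4,2->3] -> levels [7 5 5 6 8]
  -> period-2 cycle: step 6 state = step 4 state; never stabilizes
  -> state at step 30: (30-4) mod 2 = 0, same as step 4 -> [7 5 5 6 8]

Answer: 7 5 5 6 8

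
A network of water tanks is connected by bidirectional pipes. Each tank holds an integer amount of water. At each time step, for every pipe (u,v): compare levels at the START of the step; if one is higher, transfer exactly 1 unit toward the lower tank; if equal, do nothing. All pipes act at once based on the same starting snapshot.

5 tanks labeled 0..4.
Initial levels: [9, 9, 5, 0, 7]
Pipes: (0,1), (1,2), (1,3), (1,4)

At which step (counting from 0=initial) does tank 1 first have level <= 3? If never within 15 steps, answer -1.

Step 1: flows [0=1,1->2,1->3,1->4] -> levels [9 6 6 1 8]
Step 2: flows [0->1,1=2,1->3,4->1] -> levels [8 7 6 2 7]
Step 3: flows [0->1,1->2,1->3,1=4] -> levels [7 6 7 3 7]
Step 4: flows [0->1,2->1,1->3,4->1] -> levels [6 8 6 4 6]
Step 5: flows [1->0,1->2,1->3,1->4] -> levels [7 4 7 5 7]
Step 6: flows [0->1,2->1,3->1,4->1] -> levels [6 8 6 4 6]
  -> period-2 cycle (repeats step 4); tank 1 never drops to <=3
Tank 1 never reaches <=3 within 15 steps

Answer: -1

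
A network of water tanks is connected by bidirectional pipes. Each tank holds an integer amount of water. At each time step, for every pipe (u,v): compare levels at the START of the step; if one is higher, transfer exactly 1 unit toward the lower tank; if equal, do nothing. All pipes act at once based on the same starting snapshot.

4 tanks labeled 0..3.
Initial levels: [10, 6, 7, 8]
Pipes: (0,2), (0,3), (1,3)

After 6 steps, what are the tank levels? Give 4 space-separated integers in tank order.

Answer: 9 8 7 7

Derivation:
Step 1: flows [0->2,0->3,3->1] -> levels [8 7 8 8]
Step 2: flows [0=2,0=3,3->1] -> levels [8 8 8 7]
Step 3: flows [0=2,0->3,1->3] -> levels [7 7 8 9]
Step 4: flows [2->0,3->0,3->1] -> levels [9 8 7 7]
Step 5: flows [0->2,0->3,1->3] -> levels [7 7 8 9]
  -> period-2 cycle: step 5 state = step 3 state
  -> state at step 6: (6-3) mod 2 = 1, same as step 4 -> [9 8 7 7]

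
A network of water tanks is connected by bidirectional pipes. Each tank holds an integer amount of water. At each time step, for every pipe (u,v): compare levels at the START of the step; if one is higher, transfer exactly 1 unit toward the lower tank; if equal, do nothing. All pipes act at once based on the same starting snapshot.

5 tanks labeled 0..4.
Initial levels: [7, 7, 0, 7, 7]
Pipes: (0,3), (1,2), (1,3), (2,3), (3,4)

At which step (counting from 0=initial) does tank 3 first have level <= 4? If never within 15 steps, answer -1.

Answer: 3

Derivation:
Step 1: flows [0=3,1->2,1=3,3->2,3=4] -> levels [7 6 2 6 7]
Step 2: flows [0->3,1->2,1=3,3->2,4->3] -> levels [6 5 4 7 6]
Step 3: flows [3->0,1->2,3->1,3->2,3->4] -> levels [7 5 6 3 7]
Tank 3 first reaches <=4 at step 3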